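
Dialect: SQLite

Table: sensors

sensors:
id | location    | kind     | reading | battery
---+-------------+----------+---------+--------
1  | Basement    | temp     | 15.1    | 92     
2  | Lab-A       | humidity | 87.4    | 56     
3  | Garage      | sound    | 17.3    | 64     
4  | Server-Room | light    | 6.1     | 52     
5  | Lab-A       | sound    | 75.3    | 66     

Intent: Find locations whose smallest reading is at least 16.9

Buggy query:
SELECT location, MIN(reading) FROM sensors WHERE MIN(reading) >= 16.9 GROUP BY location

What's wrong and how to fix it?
Bug: MIN() in WHERE is a misuse of aggregate

Fix: Use HAVING for the per-group MIN condition

Corrected query:
SELECT location, MIN(reading) FROM sensors GROUP BY location HAVING MIN(reading) >= 16.9

Result:
location | MIN(reading)
---------+-------------
Garage   | 17.3        
Lab-A    | 75.3        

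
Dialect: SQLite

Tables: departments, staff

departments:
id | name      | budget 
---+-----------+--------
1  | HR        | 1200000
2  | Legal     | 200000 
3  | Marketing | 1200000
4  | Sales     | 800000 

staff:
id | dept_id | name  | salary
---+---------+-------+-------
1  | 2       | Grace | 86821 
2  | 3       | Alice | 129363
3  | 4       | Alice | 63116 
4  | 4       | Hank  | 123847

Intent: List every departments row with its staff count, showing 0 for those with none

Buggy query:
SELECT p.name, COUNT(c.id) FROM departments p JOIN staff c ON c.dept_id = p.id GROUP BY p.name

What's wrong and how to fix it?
Bug: INNER JOIN drops departments rows that have no matching staff rows

Fix: Switch to LEFT JOIN to retain unmatched parent rows

Corrected query:
SELECT p.name, COUNT(c.id) FROM departments p LEFT JOIN staff c ON c.dept_id = p.id GROUP BY p.name

Result:
name      | COUNT(c.id)
----------+------------
HR        | 0          
Legal     | 1          
Marketing | 1          
Sales     | 2          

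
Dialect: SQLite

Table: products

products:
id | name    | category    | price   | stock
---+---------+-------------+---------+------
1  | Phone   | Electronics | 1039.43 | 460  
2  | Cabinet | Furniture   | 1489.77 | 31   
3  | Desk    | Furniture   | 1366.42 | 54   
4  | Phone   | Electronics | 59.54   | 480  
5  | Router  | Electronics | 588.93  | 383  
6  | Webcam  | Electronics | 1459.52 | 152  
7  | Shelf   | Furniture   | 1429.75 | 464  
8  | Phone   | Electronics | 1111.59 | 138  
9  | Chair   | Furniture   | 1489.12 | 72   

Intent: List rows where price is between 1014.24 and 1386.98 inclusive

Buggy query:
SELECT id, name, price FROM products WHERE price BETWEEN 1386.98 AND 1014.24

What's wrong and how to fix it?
Bug: BETWEEN expects the lower bound first; with 1386.98 AND 1014.24 the range is empty

Fix: Swap the bounds so the smaller value comes first

Corrected query:
SELECT id, name, price FROM products WHERE price BETWEEN 1014.24 AND 1386.98

Result:
id | name  | price  
---+-------+--------
1  | Phone | 1039.43
3  | Desk  | 1366.42
8  | Phone | 1111.59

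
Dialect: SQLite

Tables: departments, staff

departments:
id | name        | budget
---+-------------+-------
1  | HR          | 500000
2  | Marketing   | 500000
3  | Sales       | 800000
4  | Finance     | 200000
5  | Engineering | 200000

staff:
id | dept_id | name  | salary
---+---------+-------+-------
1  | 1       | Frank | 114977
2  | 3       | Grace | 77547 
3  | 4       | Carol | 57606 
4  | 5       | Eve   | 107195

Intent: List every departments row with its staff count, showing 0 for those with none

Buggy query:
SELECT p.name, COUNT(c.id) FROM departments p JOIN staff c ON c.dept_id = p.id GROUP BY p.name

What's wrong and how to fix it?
Bug: An inner join excludes parents with zero children

Fix: Switch to LEFT JOIN to retain unmatched parent rows

Corrected query:
SELECT p.name, COUNT(c.id) FROM departments p LEFT JOIN staff c ON c.dept_id = p.id GROUP BY p.name

Result:
name        | COUNT(c.id)
------------+------------
Engineering | 1          
Finance     | 1          
HR          | 1          
Marketing   | 0          
Sales       | 1          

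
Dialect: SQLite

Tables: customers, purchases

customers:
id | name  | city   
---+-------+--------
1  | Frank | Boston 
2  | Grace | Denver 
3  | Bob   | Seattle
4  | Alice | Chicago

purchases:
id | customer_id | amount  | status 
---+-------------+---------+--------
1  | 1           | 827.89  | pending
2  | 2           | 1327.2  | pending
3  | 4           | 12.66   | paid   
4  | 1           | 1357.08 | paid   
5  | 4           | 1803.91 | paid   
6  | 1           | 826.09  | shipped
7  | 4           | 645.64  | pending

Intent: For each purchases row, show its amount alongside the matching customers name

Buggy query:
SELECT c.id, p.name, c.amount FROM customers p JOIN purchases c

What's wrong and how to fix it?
Bug: JOIN with no ON clause produces a cartesian product; every purchases row pairs with every customers row

Fix: Specify the join condition linking the foreign key to the parent id

Corrected query:
SELECT c.id, p.name, c.amount FROM customers p JOIN purchases c ON c.customer_id = p.id

Result:
id | name  | amount 
---+-------+--------
1  | Frank | 827.89 
2  | Grace | 1327.2 
3  | Alice | 12.66  
4  | Frank | 1357.08
5  | Alice | 1803.91
6  | Frank | 826.09 
7  | Alice | 645.64 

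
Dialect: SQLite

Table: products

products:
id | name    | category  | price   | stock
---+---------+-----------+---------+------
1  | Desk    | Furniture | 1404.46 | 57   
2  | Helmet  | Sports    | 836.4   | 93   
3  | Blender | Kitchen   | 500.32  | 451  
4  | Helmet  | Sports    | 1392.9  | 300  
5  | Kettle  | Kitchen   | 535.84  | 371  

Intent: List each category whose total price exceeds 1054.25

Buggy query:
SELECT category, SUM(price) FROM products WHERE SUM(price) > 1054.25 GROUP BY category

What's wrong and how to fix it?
Bug: WHERE runs before GROUP BY, so aggregates aren't available there

Fix: Move the aggregate condition to a HAVING clause

Corrected query:
SELECT category, SUM(price) FROM products GROUP BY category HAVING SUM(price) > 1054.25

Result:
category  | SUM(price)
----------+-----------
Furniture | 1404.46   
Sports    | 2229.3    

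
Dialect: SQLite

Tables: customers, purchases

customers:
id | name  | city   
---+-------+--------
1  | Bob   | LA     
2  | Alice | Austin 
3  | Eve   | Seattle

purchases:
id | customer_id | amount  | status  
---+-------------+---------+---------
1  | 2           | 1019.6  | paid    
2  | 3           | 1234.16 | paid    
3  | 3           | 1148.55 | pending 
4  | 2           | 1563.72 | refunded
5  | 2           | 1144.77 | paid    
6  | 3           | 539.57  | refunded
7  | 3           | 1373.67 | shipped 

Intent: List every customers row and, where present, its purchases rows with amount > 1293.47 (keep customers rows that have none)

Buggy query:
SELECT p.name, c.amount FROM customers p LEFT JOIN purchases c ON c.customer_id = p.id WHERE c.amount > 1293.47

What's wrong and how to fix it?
Bug: A WHERE condition on the right-hand table after LEFT JOIN drops unmatched parents

Fix: Move the right-table condition into the ON clause so unmatched parents are kept

Corrected query:
SELECT p.name, c.amount FROM customers p LEFT JOIN purchases c ON c.customer_id = p.id AND c.amount > 1293.47

Result:
name  | amount 
------+--------
Bob   | NULL   
Alice | 1563.72
Eve   | 1373.67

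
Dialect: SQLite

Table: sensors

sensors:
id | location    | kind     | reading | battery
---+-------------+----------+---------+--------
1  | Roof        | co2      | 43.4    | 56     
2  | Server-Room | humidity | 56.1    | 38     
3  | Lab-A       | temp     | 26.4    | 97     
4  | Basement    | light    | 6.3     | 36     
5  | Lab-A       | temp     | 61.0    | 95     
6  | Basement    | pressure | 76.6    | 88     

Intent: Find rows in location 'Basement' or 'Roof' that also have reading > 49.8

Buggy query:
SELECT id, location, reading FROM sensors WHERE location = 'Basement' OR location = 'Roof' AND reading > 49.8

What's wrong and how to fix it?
Bug: AND binds tighter than OR, so this parses as location = 'Basement' OR (location = 'Roof' AND reading > 49.8)

Fix: Group the OR with parentheses (or use IN), then AND the threshold

Corrected query:
SELECT id, location, reading FROM sensors WHERE (location = 'Basement' OR location = 'Roof') AND reading > 49.8

Result:
id | location | reading
---+----------+--------
6  | Basement | 76.6   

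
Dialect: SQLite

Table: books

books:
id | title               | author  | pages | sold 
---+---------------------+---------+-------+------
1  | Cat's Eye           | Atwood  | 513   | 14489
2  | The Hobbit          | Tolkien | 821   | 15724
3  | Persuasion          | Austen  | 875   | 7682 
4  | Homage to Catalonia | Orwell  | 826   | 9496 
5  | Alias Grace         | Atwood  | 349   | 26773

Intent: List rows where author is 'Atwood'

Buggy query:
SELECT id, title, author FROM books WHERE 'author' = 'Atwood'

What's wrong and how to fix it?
Bug: 'author' in single quotes is a string literal, not the column; the comparison is literal-vs-literal and never true

Fix: Reference the column as author without single quotes

Corrected query:
SELECT id, title, author FROM books WHERE author = 'Atwood'

Result:
id | title       | author
---+-------------+-------
1  | Cat's Eye   | Atwood
5  | Alias Grace | Atwood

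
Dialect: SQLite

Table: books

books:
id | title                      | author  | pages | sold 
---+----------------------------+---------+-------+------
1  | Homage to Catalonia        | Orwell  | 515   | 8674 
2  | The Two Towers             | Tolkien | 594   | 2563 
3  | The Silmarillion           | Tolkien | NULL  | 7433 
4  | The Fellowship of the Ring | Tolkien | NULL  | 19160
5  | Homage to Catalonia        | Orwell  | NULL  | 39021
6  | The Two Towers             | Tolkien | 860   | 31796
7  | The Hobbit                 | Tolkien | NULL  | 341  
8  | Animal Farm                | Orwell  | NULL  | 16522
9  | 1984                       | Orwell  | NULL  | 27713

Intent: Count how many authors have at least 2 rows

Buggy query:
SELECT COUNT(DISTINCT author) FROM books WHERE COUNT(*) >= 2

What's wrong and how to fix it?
Bug: COUNT(*) cannot appear in WHERE; the per-group count doesn't exist yet

Fix: Use a subquery that GROUPs and filters with HAVING, then count its rows

Corrected query:
SELECT COUNT(*) FROM (SELECT author FROM books GROUP BY author HAVING COUNT(*) >= 2)

Result:
COUNT(*)
--------
2       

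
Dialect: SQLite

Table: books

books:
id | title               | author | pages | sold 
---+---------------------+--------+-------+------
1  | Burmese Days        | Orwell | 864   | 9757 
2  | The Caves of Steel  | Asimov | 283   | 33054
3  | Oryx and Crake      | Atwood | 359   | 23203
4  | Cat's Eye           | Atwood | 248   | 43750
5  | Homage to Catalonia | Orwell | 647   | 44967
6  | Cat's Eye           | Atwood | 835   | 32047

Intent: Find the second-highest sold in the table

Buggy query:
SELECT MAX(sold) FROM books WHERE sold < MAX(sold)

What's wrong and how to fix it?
Bug: The inner MAX is an aggregate inside WHERE, which is not allowed

Fix: Compute the overall MAX in a subquery, then take MAX of rows below it

Corrected query:
SELECT MAX(sold) FROM books WHERE sold < (SELECT MAX(sold) FROM books)

Result:
MAX(sold)
---------
43750    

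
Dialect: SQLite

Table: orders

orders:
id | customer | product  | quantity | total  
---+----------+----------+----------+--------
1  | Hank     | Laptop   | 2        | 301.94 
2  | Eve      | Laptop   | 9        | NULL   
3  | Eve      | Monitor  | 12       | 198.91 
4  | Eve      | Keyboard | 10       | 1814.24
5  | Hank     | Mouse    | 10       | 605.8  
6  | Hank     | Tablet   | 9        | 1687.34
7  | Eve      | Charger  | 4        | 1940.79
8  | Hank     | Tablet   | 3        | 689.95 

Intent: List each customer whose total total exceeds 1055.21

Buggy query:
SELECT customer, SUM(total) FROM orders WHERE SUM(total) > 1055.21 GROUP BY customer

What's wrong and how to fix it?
Bug: Aggregate functions cannot appear in a WHERE clause

Fix: Use HAVING (which filters groups after aggregation) instead of WHERE

Corrected query:
SELECT customer, SUM(total) FROM orders GROUP BY customer HAVING SUM(total) > 1055.21

Result:
customer | SUM(total)
---------+-----------
Eve      | 3953.94   
Hank     | 3285.03   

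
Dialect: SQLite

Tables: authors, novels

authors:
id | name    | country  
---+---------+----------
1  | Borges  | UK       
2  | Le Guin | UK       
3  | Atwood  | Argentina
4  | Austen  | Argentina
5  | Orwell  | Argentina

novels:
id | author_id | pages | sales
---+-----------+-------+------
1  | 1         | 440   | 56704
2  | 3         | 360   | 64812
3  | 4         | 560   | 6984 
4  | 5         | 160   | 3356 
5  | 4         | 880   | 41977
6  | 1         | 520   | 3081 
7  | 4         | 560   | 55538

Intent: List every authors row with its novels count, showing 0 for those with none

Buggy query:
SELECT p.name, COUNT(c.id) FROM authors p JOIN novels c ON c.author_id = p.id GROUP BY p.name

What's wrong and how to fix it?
Bug: An inner join excludes parents with zero children

Fix: Use LEFT JOIN so parents without children still appear (COUNT(c.id) gives 0)

Corrected query:
SELECT p.name, COUNT(c.id) FROM authors p LEFT JOIN novels c ON c.author_id = p.id GROUP BY p.name

Result:
name    | COUNT(c.id)
--------+------------
Atwood  | 1          
Austen  | 3          
Borges  | 2          
Le Guin | 0          
Orwell  | 1          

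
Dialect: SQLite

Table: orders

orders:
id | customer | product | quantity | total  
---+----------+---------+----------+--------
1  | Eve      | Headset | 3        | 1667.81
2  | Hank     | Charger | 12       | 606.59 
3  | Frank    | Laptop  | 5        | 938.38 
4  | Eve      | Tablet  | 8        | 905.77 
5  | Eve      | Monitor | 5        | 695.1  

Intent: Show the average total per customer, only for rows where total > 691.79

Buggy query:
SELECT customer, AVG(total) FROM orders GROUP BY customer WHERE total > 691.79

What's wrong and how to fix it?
Bug: WHERE cannot follow GROUP BY

Fix: Place WHERE between FROM and GROUP BY

Corrected query:
SELECT customer, AVG(total) FROM orders WHERE total > 691.79 GROUP BY customer

Result:
customer | AVG(total)
---------+-----------
Eve      | 1089.56   
Frank    | 938.38    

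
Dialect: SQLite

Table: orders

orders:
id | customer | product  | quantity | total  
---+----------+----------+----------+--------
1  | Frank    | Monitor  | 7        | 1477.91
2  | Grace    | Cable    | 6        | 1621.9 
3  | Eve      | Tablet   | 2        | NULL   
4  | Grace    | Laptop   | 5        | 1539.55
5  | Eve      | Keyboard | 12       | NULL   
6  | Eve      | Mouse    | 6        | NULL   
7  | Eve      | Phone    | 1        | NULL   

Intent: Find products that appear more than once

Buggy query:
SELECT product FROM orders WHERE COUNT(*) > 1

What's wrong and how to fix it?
Bug: WHERE can't reference COUNT(*); aggregates are computed after WHERE

Fix: GROUP BY product, then filter groups with HAVING COUNT(*) > 1

Corrected query:
SELECT product FROM orders GROUP BY product HAVING COUNT(*) > 1

Result:
(no rows)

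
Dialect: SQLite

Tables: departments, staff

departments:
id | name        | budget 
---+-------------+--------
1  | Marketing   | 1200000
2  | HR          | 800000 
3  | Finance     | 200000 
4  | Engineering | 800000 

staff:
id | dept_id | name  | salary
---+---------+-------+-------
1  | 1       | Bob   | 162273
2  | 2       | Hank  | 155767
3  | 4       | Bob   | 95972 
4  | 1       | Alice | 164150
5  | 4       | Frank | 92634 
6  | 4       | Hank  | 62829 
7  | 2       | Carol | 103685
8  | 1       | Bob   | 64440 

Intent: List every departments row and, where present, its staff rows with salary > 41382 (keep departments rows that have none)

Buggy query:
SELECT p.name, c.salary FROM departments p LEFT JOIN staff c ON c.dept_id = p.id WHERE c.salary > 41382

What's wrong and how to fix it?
Bug: A WHERE condition on the right-hand table after LEFT JOIN drops unmatched parents

Fix: Put 'c.salary > 41382' in the JOIN's ON clause instead of WHERE

Corrected query:
SELECT p.name, c.salary FROM departments p LEFT JOIN staff c ON c.dept_id = p.id AND c.salary > 41382

Result:
name        | salary
------------+-------
Marketing   | 64440 
Marketing   | 162273
Marketing   | 164150
HR          | 103685
HR          | 155767
Finance     | NULL  
Engineering | 62829 
Engineering | 92634 
Engineering | 95972 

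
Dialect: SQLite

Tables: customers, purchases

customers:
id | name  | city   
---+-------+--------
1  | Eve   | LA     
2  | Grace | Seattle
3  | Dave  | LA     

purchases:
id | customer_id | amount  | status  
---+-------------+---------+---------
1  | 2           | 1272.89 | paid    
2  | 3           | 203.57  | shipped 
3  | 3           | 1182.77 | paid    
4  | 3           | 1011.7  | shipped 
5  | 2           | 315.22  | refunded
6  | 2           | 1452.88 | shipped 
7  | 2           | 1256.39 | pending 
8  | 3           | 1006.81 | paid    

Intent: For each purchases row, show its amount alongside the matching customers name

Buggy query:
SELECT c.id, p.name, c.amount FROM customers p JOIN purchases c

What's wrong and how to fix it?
Bug: Missing join condition: each purchases row is matched to all customers rows instead of just its own

Fix: Add ON c.customer_id = p.id to the JOIN

Corrected query:
SELECT c.id, p.name, c.amount FROM customers p JOIN purchases c ON c.customer_id = p.id

Result:
id | name  | amount 
---+-------+--------
1  | Grace | 1272.89
2  | Dave  | 203.57 
3  | Dave  | 1182.77
4  | Dave  | 1011.7 
5  | Grace | 315.22 
6  | Grace | 1452.88
7  | Grace | 1256.39
8  | Dave  | 1006.81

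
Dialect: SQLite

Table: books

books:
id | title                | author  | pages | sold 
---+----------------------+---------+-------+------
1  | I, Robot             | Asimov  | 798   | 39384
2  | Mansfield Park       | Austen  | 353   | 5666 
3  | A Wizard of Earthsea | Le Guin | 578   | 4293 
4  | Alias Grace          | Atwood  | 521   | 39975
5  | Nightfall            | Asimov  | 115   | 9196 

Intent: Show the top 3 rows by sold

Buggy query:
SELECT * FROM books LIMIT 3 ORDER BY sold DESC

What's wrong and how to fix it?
Bug: LIMIT must come after ORDER BY

Fix: Swap the clauses: ORDER BY first, then LIMIT

Corrected query:
SELECT * FROM books ORDER BY sold DESC LIMIT 3

Result:
id | title       | author | pages | sold 
---+-------------+--------+-------+------
4  | Alias Grace | Atwood | 521   | 39975
1  | I, Robot    | Asimov | 798   | 39384
5  | Nightfall   | Asimov | 115   | 9196 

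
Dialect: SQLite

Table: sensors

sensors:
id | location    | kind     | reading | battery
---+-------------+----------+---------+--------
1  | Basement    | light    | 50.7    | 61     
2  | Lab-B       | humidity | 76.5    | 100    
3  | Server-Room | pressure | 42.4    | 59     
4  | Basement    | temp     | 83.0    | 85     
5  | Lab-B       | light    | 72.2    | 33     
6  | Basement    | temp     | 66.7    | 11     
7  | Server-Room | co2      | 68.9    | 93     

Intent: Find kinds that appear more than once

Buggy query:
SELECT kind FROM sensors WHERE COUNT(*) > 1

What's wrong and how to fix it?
Bug: COUNT(*) is an aggregate and cannot be used in WHERE

Fix: GROUP BY kind, then filter groups with HAVING COUNT(*) > 1

Corrected query:
SELECT kind FROM sensors GROUP BY kind HAVING COUNT(*) > 1

Result:
kind 
-----
light
temp 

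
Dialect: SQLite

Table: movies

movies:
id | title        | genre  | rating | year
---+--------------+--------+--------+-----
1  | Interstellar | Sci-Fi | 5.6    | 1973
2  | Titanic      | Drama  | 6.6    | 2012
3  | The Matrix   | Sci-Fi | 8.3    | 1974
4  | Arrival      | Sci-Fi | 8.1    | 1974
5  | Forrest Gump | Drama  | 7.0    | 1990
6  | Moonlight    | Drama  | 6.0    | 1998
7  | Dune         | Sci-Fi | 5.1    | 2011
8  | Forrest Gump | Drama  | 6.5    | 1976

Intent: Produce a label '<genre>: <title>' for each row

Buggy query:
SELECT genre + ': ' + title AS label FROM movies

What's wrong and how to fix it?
Bug: SQLite uses || for string concatenation; + coerces text to numbers (yielding 0)

Fix: Use the || operator for string concatenation

Corrected query:
SELECT genre || ': ' || title AS label FROM movies

Result:
label               
--------------------
Sci-Fi: Interstellar
Drama: Titanic      
Sci-Fi: The Matrix  
Sci-Fi: Arrival     
Drama: Forrest Gump 
Drama: Moonlight    
Sci-Fi: Dune        
Drama: Forrest Gump 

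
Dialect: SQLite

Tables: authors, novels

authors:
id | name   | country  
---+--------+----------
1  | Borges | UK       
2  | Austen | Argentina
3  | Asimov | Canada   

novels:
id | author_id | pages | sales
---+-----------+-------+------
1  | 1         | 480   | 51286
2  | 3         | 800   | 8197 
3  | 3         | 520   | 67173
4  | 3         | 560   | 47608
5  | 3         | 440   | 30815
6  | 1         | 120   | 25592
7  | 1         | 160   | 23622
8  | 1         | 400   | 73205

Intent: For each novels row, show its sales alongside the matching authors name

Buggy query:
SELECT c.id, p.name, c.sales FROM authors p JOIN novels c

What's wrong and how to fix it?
Bug: Missing join condition: each novels row is matched to all authors rows instead of just its own

Fix: Add ON c.author_id = p.id to the JOIN

Corrected query:
SELECT c.id, p.name, c.sales FROM authors p JOIN novels c ON c.author_id = p.id

Result:
id | name   | sales
---+--------+------
1  | Borges | 51286
2  | Asimov | 8197 
3  | Asimov | 67173
4  | Asimov | 47608
5  | Asimov | 30815
6  | Borges | 25592
7  | Borges | 23622
8  | Borges | 73205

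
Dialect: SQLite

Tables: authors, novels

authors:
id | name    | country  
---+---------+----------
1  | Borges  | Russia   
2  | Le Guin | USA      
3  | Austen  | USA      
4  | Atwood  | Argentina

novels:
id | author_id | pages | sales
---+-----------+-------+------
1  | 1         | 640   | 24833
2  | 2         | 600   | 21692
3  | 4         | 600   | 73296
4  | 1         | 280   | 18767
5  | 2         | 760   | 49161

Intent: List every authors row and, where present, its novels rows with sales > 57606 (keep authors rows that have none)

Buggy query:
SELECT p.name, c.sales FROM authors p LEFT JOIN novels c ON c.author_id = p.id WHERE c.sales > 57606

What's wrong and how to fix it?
Bug: Filtering c.sales in WHERE discards the NULL rows produced by LEFT JOIN, turning it into an inner join

Fix: Move the right-table condition into the ON clause so unmatched parents are kept

Corrected query:
SELECT p.name, c.sales FROM authors p LEFT JOIN novels c ON c.author_id = p.id AND c.sales > 57606

Result:
name    | sales
--------+------
Borges  | NULL 
Le Guin | NULL 
Austen  | NULL 
Atwood  | 73296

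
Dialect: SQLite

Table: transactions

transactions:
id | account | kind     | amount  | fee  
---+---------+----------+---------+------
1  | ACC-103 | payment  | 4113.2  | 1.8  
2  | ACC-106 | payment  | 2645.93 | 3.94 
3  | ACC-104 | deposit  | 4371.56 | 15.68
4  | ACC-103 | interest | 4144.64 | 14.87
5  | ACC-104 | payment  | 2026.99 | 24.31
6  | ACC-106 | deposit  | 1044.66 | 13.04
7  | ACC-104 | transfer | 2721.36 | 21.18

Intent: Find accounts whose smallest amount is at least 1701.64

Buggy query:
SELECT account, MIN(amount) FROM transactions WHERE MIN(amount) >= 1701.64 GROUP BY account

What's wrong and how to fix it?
Bug: Aggregates like MIN are computed per group after WHERE runs

Fix: Replace WHERE with HAVING after the GROUP BY

Corrected query:
SELECT account, MIN(amount) FROM transactions GROUP BY account HAVING MIN(amount) >= 1701.64

Result:
account | MIN(amount)
--------+------------
ACC-103 | 4113.2     
ACC-104 | 2026.99    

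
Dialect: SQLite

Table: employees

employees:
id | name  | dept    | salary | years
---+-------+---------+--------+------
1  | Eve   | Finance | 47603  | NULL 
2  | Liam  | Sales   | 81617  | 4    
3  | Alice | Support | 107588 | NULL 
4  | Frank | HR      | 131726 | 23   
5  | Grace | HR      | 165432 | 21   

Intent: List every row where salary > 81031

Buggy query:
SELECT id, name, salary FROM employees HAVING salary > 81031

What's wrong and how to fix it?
Bug: HAVING filters the output of aggregation, but this query has no GROUP BY and no aggregate functions, so SQLite rejects it (HAVING clause on a non-aggregate query); the condition here is per row

Fix: Replace HAVING with WHERE since the condition applies to individual rows

Corrected query:
SELECT id, name, salary FROM employees WHERE salary > 81031

Result:
id | name  | salary
---+-------+-------
2  | Liam  | 81617 
3  | Alice | 107588
4  | Frank | 131726
5  | Grace | 165432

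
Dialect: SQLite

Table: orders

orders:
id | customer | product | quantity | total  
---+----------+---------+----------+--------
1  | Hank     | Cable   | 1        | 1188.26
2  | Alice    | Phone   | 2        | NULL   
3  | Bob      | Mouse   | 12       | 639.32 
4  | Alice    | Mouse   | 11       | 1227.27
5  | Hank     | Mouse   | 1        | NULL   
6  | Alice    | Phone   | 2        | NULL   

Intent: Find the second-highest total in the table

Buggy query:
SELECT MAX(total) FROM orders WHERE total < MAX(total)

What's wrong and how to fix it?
Bug: MAX(total) on the right of the comparison is an aggregate-in-WHERE error

Fix: Compute the overall MAX in a subquery, then take MAX of rows below it

Corrected query:
SELECT MAX(total) FROM orders WHERE total < (SELECT MAX(total) FROM orders)

Result:
MAX(total)
----------
1188.26   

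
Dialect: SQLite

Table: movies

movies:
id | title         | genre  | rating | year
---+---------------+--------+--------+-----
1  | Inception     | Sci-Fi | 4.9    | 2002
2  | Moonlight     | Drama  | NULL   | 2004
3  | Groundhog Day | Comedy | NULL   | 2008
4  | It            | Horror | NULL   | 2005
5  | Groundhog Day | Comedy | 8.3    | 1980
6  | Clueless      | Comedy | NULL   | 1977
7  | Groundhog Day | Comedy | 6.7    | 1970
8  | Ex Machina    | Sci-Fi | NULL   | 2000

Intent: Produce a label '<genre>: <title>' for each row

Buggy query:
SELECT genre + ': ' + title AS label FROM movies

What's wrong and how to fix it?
Bug: SQLite uses || for string concatenation; + coerces text to numbers (yielding 0)

Fix: Use the || operator for string concatenation

Corrected query:
SELECT genre || ': ' || title AS label FROM movies

Result:
label                
---------------------
Sci-Fi: Inception    
Drama: Moonlight     
Comedy: Groundhog Day
Horror: It           
Comedy: Groundhog Day
Comedy: Clueless     
Comedy: Groundhog Day
Sci-Fi: Ex Machina   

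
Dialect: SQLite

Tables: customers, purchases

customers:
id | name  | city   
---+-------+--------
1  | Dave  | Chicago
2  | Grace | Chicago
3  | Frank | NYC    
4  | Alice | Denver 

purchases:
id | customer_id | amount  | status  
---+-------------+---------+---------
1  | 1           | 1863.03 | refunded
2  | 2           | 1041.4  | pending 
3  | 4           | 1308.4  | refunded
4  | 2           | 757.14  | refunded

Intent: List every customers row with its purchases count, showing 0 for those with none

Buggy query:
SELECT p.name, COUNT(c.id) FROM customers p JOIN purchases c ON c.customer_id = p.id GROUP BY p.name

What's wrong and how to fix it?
Bug: An inner join excludes parents with zero children

Fix: Use LEFT JOIN so parents without children still appear (COUNT(c.id) gives 0)

Corrected query:
SELECT p.name, COUNT(c.id) FROM customers p LEFT JOIN purchases c ON c.customer_id = p.id GROUP BY p.name

Result:
name  | COUNT(c.id)
------+------------
Alice | 1          
Dave  | 1          
Frank | 0          
Grace | 2          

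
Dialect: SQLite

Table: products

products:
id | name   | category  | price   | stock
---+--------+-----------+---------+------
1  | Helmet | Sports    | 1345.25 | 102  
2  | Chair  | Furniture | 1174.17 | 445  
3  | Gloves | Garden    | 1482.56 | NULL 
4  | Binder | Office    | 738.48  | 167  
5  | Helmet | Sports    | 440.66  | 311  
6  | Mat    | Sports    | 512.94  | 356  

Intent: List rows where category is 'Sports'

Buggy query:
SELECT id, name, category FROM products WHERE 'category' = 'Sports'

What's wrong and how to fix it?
Bug: 'category' in single quotes is a string literal, not the column; the comparison is literal-vs-literal and never true

Fix: Remove the quotes around the column name (or use double quotes for an identifier)

Corrected query:
SELECT id, name, category FROM products WHERE category = 'Sports'

Result:
id | name   | category
---+--------+---------
1  | Helmet | Sports  
5  | Helmet | Sports  
6  | Mat    | Sports  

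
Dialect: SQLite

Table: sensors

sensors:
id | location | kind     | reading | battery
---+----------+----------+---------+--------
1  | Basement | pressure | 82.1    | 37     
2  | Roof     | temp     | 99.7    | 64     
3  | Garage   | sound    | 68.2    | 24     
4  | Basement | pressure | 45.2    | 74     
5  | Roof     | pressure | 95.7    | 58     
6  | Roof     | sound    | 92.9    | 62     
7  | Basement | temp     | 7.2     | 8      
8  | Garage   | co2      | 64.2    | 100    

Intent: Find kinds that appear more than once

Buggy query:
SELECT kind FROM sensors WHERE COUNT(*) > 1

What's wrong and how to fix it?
Bug: WHERE can't reference COUNT(*); aggregates are computed after WHERE

Fix: Group first, then use HAVING for the count condition

Corrected query:
SELECT kind FROM sensors GROUP BY kind HAVING COUNT(*) > 1

Result:
kind    
--------
pressure
sound   
temp    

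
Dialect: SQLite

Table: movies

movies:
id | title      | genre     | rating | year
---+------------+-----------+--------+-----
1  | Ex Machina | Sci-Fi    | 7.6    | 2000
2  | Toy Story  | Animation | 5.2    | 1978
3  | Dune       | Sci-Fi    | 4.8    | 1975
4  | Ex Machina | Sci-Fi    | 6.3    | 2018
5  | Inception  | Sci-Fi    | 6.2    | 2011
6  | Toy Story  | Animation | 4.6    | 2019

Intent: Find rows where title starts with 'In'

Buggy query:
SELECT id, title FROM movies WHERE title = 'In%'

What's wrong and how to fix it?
Bug: Wildcards only work with LIKE; '=' treats '%' as a literal character

Fix: Use LIKE for wildcard pattern matching

Corrected query:
SELECT id, title FROM movies WHERE title LIKE 'In%'

Result:
id | title    
---+----------
5  | Inception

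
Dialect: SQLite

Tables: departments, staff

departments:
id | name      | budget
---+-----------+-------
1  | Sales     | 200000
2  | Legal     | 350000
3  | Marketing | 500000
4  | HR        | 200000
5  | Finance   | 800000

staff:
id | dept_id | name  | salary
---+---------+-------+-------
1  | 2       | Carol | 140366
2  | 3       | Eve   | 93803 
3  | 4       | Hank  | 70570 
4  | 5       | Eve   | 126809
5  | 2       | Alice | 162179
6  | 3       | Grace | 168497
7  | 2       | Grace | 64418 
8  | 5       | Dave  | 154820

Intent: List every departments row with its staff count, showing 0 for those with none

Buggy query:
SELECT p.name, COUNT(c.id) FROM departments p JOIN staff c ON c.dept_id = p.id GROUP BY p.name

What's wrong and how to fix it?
Bug: An inner join excludes parents with zero children

Fix: Use LEFT JOIN so parents without children still appear (COUNT(c.id) gives 0)

Corrected query:
SELECT p.name, COUNT(c.id) FROM departments p LEFT JOIN staff c ON c.dept_id = p.id GROUP BY p.name

Result:
name      | COUNT(c.id)
----------+------------
Finance   | 2          
HR        | 1          
Legal     | 3          
Marketing | 2          
Sales     | 0          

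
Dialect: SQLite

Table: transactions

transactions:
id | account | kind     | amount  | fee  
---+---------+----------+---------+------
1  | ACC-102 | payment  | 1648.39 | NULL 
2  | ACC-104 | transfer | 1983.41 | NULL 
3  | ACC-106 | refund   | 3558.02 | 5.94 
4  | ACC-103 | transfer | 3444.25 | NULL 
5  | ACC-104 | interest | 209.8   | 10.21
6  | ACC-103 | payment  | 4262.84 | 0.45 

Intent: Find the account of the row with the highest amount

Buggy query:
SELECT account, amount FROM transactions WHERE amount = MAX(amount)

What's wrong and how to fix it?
Bug: MAX(amount) is an aggregate and cannot be used directly in WHERE

Fix: Wrap MAX in a scalar subquery so WHERE compares against a single value

Corrected query:
SELECT account, amount FROM transactions WHERE amount = (SELECT MAX(amount) FROM transactions)

Result:
account | amount 
--------+--------
ACC-103 | 4262.84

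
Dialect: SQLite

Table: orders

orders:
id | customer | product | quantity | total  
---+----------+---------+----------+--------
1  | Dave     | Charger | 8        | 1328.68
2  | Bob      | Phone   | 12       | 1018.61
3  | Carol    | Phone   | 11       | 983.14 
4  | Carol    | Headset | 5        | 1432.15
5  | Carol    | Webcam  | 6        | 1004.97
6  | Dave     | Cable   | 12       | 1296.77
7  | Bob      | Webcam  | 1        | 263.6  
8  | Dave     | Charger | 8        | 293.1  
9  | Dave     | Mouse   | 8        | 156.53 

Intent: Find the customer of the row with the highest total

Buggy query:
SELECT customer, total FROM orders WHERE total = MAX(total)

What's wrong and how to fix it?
Bug: MAX(total) is an aggregate and cannot be used directly in WHERE

Fix: Wrap MAX in a scalar subquery so WHERE compares against a single value

Corrected query:
SELECT customer, total FROM orders WHERE total = (SELECT MAX(total) FROM orders)

Result:
customer | total  
---------+--------
Carol    | 1432.15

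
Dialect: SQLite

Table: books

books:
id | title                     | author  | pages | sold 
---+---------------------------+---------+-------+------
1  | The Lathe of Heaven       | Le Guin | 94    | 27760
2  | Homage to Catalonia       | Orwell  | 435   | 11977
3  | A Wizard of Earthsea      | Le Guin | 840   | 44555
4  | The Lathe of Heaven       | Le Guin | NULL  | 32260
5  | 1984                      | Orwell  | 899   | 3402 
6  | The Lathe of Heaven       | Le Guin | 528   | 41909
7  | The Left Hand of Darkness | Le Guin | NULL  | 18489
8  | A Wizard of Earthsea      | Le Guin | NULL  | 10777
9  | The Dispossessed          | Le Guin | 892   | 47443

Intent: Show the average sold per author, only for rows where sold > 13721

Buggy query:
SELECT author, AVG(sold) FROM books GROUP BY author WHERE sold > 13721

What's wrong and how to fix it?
Bug: WHERE cannot follow GROUP BY

Fix: Place WHERE between FROM and GROUP BY

Corrected query:
SELECT author, AVG(sold) FROM books WHERE sold > 13721 GROUP BY author

Result:
author  | AVG(sold)   
--------+-------------
Le Guin | 35402.666667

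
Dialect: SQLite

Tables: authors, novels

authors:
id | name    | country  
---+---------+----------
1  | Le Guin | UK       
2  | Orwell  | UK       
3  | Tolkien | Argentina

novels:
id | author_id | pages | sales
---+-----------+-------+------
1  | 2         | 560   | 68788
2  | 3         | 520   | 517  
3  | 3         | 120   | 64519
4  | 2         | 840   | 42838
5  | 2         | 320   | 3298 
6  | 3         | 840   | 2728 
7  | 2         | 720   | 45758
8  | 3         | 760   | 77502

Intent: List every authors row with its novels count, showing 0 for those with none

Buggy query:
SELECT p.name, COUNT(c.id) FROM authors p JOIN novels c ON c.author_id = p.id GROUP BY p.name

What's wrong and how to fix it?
Bug: An inner join excludes parents with zero children

Fix: Switch to LEFT JOIN to retain unmatched parent rows

Corrected query:
SELECT p.name, COUNT(c.id) FROM authors p LEFT JOIN novels c ON c.author_id = p.id GROUP BY p.name

Result:
name    | COUNT(c.id)
--------+------------
Le Guin | 0          
Orwell  | 4          
Tolkien | 4          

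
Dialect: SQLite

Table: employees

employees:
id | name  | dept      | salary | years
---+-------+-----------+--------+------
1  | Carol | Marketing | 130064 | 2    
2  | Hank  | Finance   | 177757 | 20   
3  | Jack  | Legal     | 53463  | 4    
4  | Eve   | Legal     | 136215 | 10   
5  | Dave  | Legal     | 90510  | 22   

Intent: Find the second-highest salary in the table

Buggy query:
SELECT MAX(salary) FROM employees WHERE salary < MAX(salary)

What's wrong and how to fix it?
Bug: The inner MAX is an aggregate inside WHERE, which is not allowed

Fix: Compute the overall MAX in a subquery, then take MAX of rows below it

Corrected query:
SELECT MAX(salary) FROM employees WHERE salary < (SELECT MAX(salary) FROM employees)

Result:
MAX(salary)
-----------
136215     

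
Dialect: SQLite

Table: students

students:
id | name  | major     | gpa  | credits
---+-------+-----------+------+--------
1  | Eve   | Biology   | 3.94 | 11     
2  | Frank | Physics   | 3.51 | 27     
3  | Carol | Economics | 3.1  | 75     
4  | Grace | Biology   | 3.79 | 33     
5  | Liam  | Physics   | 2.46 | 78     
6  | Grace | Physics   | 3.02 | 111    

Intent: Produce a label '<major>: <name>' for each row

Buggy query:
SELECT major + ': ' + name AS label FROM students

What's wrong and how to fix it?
Bug: '+' is numeric addition; on text columns SQLite converts them to 0 instead of concatenating

Fix: Use the || operator for string concatenation

Corrected query:
SELECT major || ': ' || name AS label FROM students

Result:
label           
----------------
Biology: Eve    
Physics: Frank  
Economics: Carol
Biology: Grace  
Physics: Liam   
Physics: Grace  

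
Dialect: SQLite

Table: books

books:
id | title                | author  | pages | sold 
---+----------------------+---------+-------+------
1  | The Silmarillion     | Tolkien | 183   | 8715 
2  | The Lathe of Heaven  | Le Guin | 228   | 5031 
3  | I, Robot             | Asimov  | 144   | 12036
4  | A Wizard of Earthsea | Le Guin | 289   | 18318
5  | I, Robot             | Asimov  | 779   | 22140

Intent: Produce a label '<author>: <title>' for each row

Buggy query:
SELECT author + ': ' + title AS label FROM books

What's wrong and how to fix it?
Bug: SQLite uses || for string concatenation; + coerces text to numbers (yielding 0)

Fix: Use the || operator for string concatenation

Corrected query:
SELECT author || ': ' || title AS label FROM books

Result:
label                        
-----------------------------
Tolkien: The Silmarillion    
Le Guin: The Lathe of Heaven 
Asimov: I, Robot             
Le Guin: A Wizard of Earthsea
Asimov: I, Robot             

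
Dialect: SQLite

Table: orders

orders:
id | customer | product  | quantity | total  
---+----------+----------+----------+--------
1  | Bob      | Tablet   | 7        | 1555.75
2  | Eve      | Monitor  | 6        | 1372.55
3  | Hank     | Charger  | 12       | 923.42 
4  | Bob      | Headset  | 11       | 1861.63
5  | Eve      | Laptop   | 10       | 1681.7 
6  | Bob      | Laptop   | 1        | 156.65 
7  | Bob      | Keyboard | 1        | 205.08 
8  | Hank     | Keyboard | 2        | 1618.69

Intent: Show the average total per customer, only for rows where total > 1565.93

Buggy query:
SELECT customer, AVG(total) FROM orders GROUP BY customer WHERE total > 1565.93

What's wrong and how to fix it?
Bug: Row-level WHERE must come before GROUP BY in the clause order

Fix: Move the WHERE clause before GROUP BY

Corrected query:
SELECT customer, AVG(total) FROM orders WHERE total > 1565.93 GROUP BY customer

Result:
customer | AVG(total)
---------+-----------
Bob      | 1861.63   
Eve      | 1681.7    
Hank     | 1618.69   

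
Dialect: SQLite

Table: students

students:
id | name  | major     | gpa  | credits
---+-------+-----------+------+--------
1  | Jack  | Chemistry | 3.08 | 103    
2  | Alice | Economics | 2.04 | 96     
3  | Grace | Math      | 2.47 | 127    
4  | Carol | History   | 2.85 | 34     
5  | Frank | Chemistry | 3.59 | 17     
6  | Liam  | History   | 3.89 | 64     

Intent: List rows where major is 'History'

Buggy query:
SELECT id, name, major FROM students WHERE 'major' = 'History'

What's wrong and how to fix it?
Bug: Single quotes denote string literals in SQL; the column name is being compared as a constant string

Fix: Reference the column as major without single quotes

Corrected query:
SELECT id, name, major FROM students WHERE major = 'History'

Result:
id | name  | major  
---+-------+--------
4  | Carol | History
6  | Liam  | History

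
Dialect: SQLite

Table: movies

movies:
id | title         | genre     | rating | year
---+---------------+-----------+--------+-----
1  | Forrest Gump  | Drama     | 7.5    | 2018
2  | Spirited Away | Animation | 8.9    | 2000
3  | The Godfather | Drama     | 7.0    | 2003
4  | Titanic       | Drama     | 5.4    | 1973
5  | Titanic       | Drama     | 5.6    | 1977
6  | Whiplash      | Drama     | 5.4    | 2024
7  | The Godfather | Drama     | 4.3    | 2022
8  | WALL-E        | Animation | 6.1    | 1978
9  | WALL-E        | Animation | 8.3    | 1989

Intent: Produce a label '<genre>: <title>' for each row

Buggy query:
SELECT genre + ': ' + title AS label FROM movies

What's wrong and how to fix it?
Bug: '+' is numeric addition; on text columns SQLite converts them to 0 instead of concatenating

Fix: Replace + with || to concatenate text

Corrected query:
SELECT genre || ': ' || title AS label FROM movies

Result:
label                   
------------------------
Drama: Forrest Gump     
Animation: Spirited Away
Drama: The Godfather    
Drama: Titanic          
Drama: Titanic          
Drama: Whiplash         
Drama: The Godfather    
Animation: WALL-E       
Animation: WALL-E       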